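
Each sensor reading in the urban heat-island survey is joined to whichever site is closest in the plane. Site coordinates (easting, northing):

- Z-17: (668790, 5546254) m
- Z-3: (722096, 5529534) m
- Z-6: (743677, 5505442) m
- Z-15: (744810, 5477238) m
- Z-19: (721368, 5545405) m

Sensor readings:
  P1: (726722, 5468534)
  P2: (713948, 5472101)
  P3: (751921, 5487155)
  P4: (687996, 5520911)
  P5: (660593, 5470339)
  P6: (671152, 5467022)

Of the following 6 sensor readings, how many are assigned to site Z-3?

P1 → Z-15
P2 → Z-15
P3 → Z-15
P4 → Z-17
P5 → Z-17
P6 → Z-15
0 of the 6 go to Z-3.

0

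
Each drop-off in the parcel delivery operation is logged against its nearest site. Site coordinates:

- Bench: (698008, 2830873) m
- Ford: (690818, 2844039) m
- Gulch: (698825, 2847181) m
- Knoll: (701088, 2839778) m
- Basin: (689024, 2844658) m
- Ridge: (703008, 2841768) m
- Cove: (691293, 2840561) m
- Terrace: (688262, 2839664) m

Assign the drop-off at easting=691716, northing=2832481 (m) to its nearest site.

Squared distances to each site:
Bench: 42174928.000; Ford: 134393768.000; Gulch: 266627881.000; Knoll: 141080593.000; Basin: 155526193.000; Ridge: 213757633.000; Cove: 65465329.000; Terrace: 63525605.000.
Minimum at Bench.

Bench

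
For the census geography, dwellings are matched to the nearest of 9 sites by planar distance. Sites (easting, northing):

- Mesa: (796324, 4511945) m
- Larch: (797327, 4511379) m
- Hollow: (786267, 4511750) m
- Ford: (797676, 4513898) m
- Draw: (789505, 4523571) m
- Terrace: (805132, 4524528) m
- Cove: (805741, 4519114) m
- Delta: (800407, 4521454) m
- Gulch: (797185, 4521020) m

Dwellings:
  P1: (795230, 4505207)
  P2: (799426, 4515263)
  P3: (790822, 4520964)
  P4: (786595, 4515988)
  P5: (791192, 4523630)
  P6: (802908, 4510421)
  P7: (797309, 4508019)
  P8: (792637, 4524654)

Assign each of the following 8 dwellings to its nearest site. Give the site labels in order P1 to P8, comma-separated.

P1 → Larch (d²=42490993.00)
P2 → Ford (d²=4925725.00)
P3 → Draw (d²=8530938.00)
P4 → Hollow (d²=18068228.00)
P5 → Draw (d²=2849450.00)
P6 → Larch (d²=32065325.00)
P7 → Larch (d²=11289924.00)
P8 → Draw (d²=10982313.00)

Larch, Ford, Draw, Hollow, Draw, Larch, Larch, Draw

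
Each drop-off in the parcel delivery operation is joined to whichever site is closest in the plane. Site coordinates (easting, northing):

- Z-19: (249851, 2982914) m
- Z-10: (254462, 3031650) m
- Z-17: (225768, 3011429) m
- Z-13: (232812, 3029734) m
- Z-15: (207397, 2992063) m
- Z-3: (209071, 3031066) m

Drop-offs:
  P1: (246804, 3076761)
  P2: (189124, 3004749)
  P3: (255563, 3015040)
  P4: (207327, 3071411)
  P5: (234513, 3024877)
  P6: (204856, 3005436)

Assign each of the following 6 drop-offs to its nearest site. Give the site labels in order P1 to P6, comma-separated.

P1 → Z-10 (d²=2093647285.00)
P2 → Z-15 (d²=494837125.00)
P3 → Z-10 (d²=277104301.00)
P4 → Z-3 (d²=1630760561.00)
P5 → Z-13 (d²=26483850.00)
P6 → Z-15 (d²=185293810.00)

Z-10, Z-15, Z-10, Z-3, Z-13, Z-15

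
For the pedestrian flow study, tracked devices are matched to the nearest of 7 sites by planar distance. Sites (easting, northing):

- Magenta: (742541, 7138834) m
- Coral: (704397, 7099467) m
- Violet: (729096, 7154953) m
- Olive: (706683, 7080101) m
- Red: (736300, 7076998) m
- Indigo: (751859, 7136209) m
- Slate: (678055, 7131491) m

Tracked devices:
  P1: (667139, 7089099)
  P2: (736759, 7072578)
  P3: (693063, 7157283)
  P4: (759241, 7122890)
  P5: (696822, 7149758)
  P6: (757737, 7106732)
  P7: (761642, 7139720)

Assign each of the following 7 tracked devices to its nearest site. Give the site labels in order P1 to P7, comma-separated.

Coral, Red, Slate, Indigo, Slate, Indigo, Indigo

P1 → Coral (d²=1495653988.00)
P2 → Red (d²=19747081.00)
P3 → Slate (d²=890467328.00)
P4 → Indigo (d²=231889685.00)
P5 → Slate (d²=685883578.00)
P6 → Indigo (d²=903444413.00)
P7 → Indigo (d²=108034210.00)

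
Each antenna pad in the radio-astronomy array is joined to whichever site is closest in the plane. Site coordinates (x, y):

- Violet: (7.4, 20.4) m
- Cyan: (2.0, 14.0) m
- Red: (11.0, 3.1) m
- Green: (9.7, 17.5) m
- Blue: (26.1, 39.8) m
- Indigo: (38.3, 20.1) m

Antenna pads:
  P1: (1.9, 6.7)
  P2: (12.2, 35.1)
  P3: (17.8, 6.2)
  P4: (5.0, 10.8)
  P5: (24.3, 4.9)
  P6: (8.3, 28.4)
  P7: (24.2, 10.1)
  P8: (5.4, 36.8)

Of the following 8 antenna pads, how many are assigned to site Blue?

P1 → Cyan
P2 → Blue
P3 → Red
P4 → Cyan
P5 → Red
P6 → Violet
P7 → Red
P8 → Violet
1 of the 8 goes to Blue.

1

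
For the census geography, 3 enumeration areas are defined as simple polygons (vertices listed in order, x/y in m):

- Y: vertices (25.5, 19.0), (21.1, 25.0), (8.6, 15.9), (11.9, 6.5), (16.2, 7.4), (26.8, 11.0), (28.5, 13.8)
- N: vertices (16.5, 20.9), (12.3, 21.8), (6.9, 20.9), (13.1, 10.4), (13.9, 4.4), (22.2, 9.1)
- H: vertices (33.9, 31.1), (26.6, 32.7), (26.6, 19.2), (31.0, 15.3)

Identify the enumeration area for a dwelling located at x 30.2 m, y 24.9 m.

H

Cast a ray rightward from (30.2, 24.9). For each polygon, the edges (by vertex number in listed order) whose endpoints lie on opposite sides of y = 24.9, where each meets that height, and whether that is right or left of the point:
Y: 1–2 at x≈21.17 (left), 2–3 at x≈20.96 (left) → 0 crossings.
N: no edge straddles that height → 0 crossings.
H: 2–3 at x≈26.60 (left), 4–1 at x≈32.76 (right) → 1 crossing.
Only H has an odd count, so the point is inside H.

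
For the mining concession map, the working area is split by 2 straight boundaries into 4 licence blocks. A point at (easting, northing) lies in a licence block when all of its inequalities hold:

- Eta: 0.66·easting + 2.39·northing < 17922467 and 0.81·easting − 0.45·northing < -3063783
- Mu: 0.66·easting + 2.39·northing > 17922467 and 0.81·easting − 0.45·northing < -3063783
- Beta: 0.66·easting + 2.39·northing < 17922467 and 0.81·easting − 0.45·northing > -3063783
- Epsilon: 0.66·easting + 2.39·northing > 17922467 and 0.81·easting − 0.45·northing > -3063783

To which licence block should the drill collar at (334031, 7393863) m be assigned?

Beta

0.66·334031 + 2.39·7393863 = 17891793.030, which is < 17922467
0.81·334031 − 0.45·7393863 = -3056673.240, which is > -3063783
This sign pattern matches Beta.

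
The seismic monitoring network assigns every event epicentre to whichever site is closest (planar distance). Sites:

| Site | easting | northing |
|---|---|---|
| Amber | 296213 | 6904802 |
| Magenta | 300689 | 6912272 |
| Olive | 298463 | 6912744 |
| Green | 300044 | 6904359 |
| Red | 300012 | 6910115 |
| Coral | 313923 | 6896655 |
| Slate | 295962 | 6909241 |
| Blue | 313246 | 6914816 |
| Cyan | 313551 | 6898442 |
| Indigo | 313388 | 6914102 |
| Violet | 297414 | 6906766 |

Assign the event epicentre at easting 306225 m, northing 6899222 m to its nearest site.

Squared distances to each site:
Amber: 131376544.000; Magenta: 200949796.000; Olive: 243093128.000; Green: 64593530.000; Red: 157258818.000; Coral: 65848693.000; Slate: 205709530.000; Blue: 292467277.000; Cyan: 54278676.000; Indigo: 272722969.000; Violet: 134545657.000.
Minimum at Cyan.

Cyan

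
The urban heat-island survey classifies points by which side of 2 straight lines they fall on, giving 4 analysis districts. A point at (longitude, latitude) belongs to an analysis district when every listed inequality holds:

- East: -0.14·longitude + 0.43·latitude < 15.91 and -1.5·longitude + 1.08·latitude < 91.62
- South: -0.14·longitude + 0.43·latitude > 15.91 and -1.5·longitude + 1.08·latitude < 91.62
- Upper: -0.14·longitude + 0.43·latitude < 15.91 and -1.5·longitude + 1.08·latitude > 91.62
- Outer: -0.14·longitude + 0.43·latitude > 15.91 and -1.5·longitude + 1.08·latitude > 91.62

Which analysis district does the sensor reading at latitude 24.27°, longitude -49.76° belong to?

-0.14·-49.76 + 0.43·24.27 = 17.402, which is > 15.91
-1.5·-49.76 + 1.08·24.27 = 100.852, which is > 91.62
This sign pattern matches Outer.

Outer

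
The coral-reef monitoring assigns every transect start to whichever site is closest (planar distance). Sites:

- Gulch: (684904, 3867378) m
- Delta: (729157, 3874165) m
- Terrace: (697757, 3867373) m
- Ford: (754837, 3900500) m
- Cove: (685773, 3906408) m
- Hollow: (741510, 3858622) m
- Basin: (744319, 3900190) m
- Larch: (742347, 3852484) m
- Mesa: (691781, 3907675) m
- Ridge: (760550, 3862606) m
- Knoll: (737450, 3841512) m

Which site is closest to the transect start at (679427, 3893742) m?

Cove

Squared distances to each site:
Gulch: 725058025.000; Delta: 2856331829.000; Terrace: 1031313061.000; Ford: 5732338664.000; Cove: 200699272.000; Hollow: 5087713289.000; Basin: 4252548368.000; Larch: 5661148964.000; Mesa: 346749805.000; Ridge: 7550391625.000; Knoll: 6094641429.000.
Minimum at Cove.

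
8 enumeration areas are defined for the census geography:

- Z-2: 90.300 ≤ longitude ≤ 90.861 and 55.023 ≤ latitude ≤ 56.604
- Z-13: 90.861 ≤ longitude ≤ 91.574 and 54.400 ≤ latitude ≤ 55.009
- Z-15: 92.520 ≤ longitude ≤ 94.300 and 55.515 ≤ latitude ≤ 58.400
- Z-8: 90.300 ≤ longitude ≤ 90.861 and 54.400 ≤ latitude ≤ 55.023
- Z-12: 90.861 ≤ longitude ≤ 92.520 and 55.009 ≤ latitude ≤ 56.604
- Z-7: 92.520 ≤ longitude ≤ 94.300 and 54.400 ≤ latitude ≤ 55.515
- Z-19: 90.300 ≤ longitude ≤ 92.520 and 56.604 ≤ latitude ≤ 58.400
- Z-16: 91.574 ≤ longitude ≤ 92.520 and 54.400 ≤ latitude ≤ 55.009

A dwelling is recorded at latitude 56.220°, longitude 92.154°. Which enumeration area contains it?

Z-12

The point has longitude = 92.154 and latitude = 56.220.
Only Z-12 satisfies 90.861 ≤ longitude ≤ 92.520 and 55.009 ≤ latitude ≤ 56.604.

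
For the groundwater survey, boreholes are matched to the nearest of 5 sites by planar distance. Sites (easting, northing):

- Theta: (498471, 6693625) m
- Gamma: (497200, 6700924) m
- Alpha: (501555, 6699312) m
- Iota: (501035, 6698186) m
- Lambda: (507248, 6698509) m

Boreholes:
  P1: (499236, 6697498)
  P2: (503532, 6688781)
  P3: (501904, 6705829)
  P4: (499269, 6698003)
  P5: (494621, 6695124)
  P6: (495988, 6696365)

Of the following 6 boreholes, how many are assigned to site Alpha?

P1 → Iota
P2 → Theta
P3 → Alpha
P4 → Iota
P5 → Theta
P6 → Theta
1 of the 6 goes to Alpha.

1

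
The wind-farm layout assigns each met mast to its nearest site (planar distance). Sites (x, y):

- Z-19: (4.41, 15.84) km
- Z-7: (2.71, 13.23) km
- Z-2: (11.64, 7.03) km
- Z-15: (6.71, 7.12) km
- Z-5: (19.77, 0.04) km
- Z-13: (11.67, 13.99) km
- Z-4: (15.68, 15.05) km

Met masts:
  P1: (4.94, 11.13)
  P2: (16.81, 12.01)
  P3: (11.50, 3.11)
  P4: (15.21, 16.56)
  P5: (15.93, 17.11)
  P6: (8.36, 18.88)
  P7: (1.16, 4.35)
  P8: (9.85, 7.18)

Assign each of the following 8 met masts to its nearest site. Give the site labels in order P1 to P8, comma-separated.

Z-7, Z-4, Z-2, Z-4, Z-4, Z-19, Z-15, Z-2

P1 → Z-7 (d²=9.38)
P2 → Z-4 (d²=10.52)
P3 → Z-2 (d²=15.39)
P4 → Z-4 (d²=2.50)
P5 → Z-4 (d²=4.31)
P6 → Z-19 (d²=24.84)
P7 → Z-15 (d²=38.48)
P8 → Z-2 (d²=3.23)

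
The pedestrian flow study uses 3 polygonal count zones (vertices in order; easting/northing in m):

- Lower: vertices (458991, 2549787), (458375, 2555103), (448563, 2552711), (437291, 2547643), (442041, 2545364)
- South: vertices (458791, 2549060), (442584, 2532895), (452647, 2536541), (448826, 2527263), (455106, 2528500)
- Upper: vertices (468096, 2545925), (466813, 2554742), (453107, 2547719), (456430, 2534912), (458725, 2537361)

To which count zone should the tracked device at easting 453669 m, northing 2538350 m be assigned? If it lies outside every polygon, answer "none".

South

Cast a ray rightward from (453669, 2538350). For each polygon, the edges (by vertex number in listed order) whose endpoints lie on opposite sides of northing = 2538350, where each meets that height, and whether that is right or left of the point:
Lower: no edge straddles that height → 0 crossings.
South: 1–2 at easting≈448053.2 (left), 5–1 at easting≈456871.4 (right) → 1 crossing.
Upper: 3–4 at easting≈455538.0 (right), 5–1 at easting≈459807.2 (right) → 2 crossings.
Only South has an odd count, so the point is inside South.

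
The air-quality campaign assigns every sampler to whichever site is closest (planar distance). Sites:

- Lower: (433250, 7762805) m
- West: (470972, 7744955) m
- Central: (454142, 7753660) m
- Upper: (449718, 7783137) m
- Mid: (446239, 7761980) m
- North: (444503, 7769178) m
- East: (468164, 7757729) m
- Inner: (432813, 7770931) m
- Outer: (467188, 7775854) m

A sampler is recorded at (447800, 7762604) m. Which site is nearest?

Squared distances to each site:
Lower: 211742901.000; West: 848428785.000; Central: 120216100.000; Upper: 425282813.000; Mid: 2826097.000; North: 54087685.000; East: 438458121.000; Inner: 293949098.000; Outer: 551457044.000.
Minimum at Mid.

Mid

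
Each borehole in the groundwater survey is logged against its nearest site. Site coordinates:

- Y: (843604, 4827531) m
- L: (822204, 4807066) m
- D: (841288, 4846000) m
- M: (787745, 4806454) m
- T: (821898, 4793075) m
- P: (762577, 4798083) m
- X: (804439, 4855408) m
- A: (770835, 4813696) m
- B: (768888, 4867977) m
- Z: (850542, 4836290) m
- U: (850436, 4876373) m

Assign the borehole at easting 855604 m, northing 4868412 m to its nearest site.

U

Squared distances to each site:
Y: 1815256161.000; L: 4878891716.000; D: 707245600.000; M: 8443637645.000; T: 6811758005.000; P: 13600190970.000; X: 2786961241.000; A: 10179624017.000; B: 7519853881.000; Z: 1057446728.000; U: 90085745.000.
Minimum at U.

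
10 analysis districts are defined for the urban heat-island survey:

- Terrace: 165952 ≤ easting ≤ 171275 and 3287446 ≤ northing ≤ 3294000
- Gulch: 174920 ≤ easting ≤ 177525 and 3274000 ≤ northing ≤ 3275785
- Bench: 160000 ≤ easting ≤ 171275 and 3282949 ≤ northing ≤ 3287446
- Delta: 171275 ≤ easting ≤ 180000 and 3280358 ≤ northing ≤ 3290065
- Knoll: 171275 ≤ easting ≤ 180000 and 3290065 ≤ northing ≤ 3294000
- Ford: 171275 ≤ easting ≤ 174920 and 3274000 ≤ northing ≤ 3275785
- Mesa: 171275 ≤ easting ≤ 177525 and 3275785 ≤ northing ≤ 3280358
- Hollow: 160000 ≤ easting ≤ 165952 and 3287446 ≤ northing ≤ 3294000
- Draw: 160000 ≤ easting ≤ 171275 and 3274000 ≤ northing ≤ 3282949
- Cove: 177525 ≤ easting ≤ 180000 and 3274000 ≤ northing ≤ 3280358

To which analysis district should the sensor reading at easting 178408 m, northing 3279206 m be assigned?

The point has easting = 178408 and northing = 3279206.
Only Cove satisfies 177525 ≤ easting ≤ 180000 and 3274000 ≤ northing ≤ 3280358.

Cove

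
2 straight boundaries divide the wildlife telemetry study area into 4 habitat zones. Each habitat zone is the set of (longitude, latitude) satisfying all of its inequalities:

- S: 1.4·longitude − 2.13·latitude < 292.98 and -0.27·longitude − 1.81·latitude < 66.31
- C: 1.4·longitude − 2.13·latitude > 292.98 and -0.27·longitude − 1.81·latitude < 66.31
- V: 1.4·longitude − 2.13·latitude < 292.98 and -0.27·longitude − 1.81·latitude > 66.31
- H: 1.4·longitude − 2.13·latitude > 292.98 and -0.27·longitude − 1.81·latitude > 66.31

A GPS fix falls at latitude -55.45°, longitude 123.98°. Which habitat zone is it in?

1.4·123.98 − 2.13·-55.45 = 291.680, which is < 292.98
-0.27·123.98 − 1.81·-55.45 = 66.890, which is > 66.31
This sign pattern matches V.

V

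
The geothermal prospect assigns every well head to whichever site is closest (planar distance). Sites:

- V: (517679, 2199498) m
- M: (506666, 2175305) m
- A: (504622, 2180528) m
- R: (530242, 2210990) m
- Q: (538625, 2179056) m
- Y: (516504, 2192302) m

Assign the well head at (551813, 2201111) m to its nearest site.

Squared distances to each site:
V: 1167731725.000; M: 2704201245.000; A: 2650650370.000; R: 562902682.000; Q: 660346369.000; Y: 1324323962.000.
Minimum at R.

R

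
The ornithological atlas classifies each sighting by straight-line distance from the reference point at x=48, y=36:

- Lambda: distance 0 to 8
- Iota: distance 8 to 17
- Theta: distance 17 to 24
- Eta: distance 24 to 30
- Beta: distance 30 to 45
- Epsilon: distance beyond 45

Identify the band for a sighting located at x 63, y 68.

Distance = √((63−48)² + (68−36)²) = √(225.000 + 1024.000) = 35.341.
30 ≤ 35.341 < 45 → Beta.

Beta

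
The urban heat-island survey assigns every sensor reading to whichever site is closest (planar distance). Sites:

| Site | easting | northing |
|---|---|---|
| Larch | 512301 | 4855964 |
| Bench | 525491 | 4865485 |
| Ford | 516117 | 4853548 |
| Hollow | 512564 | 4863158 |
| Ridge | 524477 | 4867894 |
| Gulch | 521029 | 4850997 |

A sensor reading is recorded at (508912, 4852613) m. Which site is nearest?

Larch

Squared distances to each site:
Larch: 22714522.000; Bench: 440551625.000; Ford: 52786250.000; Hollow: 124534129.000; Ridge: 475778186.000; Gulch: 149433145.000.
Minimum at Larch.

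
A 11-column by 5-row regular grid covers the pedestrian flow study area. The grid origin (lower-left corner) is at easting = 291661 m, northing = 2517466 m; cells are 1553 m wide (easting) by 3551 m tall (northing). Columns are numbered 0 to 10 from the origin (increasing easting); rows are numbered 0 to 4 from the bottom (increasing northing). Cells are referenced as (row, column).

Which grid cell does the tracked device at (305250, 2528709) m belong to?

(3, 8)

Column index: ⌊(305250 − 291661) / 1553⌋ = ⌊8.750⌋ = 8
Row offset from origin: ⌊(2528709 − 2517466) / 3551⌋ = ⌊3.166⌋ = 3 → row 3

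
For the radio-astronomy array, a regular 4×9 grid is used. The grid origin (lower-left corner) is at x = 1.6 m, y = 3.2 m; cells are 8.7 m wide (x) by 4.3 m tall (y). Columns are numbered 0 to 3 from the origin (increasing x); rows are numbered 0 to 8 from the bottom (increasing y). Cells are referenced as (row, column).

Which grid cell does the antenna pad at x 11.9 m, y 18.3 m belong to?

Column index: ⌊(11.9 − 1.6) / 8.7⌋ = ⌊1.184⌋ = 1
Row offset from origin: ⌊(18.3 − 3.2) / 4.3⌋ = ⌊3.512⌋ = 3 → row 3

(3, 1)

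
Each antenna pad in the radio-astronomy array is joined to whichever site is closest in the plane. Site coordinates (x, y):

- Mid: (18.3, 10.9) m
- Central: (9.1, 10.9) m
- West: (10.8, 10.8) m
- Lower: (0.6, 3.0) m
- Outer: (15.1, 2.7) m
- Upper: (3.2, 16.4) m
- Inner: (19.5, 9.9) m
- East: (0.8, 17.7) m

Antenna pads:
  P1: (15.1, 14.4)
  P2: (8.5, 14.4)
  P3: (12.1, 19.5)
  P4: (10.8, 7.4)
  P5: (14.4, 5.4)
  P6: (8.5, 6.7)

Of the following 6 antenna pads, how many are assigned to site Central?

P1 → Mid
P2 → Central
P3 → West
P4 → West
P5 → Outer
P6 → Central
2 of the 6 go to Central.

2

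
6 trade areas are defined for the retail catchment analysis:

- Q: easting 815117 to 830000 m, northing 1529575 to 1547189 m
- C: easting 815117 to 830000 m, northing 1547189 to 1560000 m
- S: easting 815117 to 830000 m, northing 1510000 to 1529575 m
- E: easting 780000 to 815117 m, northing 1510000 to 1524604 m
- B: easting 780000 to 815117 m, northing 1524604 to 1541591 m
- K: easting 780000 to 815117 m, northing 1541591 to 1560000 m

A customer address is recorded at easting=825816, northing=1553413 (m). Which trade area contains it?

C

The point has easting = 825816 and northing = 1553413.
Only C satisfies 815117 ≤ easting ≤ 830000 and 1547189 ≤ northing ≤ 1560000.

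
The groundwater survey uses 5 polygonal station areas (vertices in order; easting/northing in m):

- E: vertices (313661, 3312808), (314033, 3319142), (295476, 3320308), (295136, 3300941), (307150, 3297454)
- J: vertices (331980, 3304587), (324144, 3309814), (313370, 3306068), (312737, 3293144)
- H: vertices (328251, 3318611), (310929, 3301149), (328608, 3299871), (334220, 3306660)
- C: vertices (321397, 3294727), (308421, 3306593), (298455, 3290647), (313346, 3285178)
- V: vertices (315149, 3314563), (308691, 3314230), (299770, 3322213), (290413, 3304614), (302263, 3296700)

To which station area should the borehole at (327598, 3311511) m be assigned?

H

Cast a ray rightward from (327598, 3311511). For each polygon, the edges (by vertex number in listed order) whose endpoints lie on opposite sides of northing = 3311511, where each meets that height, and whether that is right or left of the point:
E: 3–4 at easting≈295321.6 (left), 5–1 at easting≈313111.0 (left) → 0 crossings.
J: no edge straddles that height → 0 crossings.
H: 1–2 at easting≈321207.9 (left), 4–1 at easting≈331797.1 (right) → 1 crossing.
C: no edge straddles that height → 0 crossings.
V: 3–4 at easting≈294080.0 (left), 5–1 at easting≈312947.4 (left) → 0 crossings.
Only H has an odd count, so the point is inside H.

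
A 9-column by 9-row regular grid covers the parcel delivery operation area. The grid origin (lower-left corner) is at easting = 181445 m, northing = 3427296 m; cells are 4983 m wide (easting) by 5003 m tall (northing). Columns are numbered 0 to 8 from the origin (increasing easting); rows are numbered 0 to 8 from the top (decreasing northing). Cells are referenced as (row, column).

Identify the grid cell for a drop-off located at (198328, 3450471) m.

Column index: ⌊(198328 − 181445) / 4983⌋ = ⌊3.388⌋ = 3
Row offset from origin: ⌊(3450471 − 3427296) / 5003⌋ = ⌊4.632⌋ = 4 → row 4 (counted from top)

(4, 3)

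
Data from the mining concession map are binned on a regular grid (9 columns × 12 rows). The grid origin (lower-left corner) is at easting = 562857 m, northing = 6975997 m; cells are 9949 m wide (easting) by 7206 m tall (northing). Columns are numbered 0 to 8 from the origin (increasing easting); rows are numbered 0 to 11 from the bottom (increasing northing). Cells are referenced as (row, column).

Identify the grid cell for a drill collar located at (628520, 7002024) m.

(3, 6)

Column index: ⌊(628520 − 562857) / 9949⌋ = ⌊6.600⌋ = 6
Row offset from origin: ⌊(7002024 − 6975997) / 7206⌋ = ⌊3.612⌋ = 3 → row 3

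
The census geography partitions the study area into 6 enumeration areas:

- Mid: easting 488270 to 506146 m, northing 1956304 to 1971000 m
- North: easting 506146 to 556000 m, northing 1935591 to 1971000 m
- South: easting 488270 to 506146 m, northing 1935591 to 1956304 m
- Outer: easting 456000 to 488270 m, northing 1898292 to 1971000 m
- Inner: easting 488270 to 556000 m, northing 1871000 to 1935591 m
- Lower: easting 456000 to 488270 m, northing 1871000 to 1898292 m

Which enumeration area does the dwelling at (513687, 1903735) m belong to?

Inner

The point has easting = 513687 and northing = 1903735.
Only Inner satisfies 488270 ≤ easting ≤ 556000 and 1871000 ≤ northing ≤ 1935591.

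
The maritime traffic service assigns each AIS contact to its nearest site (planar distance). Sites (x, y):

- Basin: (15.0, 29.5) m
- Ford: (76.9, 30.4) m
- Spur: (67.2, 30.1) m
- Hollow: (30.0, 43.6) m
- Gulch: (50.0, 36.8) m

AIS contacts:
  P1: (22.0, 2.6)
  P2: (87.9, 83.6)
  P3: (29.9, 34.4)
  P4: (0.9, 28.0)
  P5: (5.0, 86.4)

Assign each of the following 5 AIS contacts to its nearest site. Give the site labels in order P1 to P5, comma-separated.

P1 → Basin (d²=772.61)
P2 → Ford (d²=2951.24)
P3 → Hollow (d²=84.65)
P4 → Basin (d²=201.06)
P5 → Hollow (d²=2456.84)

Basin, Ford, Hollow, Basin, Hollow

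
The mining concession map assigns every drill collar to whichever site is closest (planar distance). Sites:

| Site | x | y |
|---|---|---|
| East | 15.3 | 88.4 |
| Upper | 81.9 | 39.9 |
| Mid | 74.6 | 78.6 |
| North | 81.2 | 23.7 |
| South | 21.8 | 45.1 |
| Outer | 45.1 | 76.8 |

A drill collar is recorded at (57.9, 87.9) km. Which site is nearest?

Squared distances to each site:
East: 1815.010; Upper: 2880.000; Mid: 365.380; North: 4664.530; South: 3135.050; Outer: 287.050.
Minimum at Outer.

Outer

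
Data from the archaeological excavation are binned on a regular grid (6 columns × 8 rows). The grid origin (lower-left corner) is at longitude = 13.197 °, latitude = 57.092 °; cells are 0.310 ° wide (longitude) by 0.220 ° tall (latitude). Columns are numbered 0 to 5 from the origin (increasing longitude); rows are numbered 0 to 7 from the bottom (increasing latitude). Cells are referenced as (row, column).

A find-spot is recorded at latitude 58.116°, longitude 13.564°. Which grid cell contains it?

Column index: ⌊(13.564 − 13.197) / 0.310⌋ = ⌊1.184⌋ = 1
Row offset from origin: ⌊(58.116 − 57.092) / 0.220⌋ = ⌊4.655⌋ = 4 → row 4

(4, 1)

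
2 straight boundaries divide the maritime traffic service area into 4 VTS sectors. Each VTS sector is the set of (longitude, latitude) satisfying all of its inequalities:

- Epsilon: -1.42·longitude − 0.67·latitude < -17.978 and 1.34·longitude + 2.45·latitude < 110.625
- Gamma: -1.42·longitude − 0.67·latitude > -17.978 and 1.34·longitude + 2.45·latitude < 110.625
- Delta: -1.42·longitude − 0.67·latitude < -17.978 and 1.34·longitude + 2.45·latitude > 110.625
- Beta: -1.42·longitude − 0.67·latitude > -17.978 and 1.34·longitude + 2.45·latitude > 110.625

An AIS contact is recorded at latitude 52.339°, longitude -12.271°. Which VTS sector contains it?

Beta

-1.42·-12.271 − 0.67·52.339 = -17.642, which is > -17.978
1.34·-12.271 + 2.45·52.339 = 111.787, which is > 110.625
This sign pattern matches Beta.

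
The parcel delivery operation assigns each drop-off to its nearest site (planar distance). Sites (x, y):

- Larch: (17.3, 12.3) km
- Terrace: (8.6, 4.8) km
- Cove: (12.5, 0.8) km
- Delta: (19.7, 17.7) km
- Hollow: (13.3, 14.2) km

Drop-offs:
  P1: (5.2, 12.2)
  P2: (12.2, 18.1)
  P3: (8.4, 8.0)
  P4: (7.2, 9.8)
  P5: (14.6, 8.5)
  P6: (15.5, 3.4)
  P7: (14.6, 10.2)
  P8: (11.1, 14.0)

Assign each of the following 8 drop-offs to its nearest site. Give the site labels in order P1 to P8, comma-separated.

Terrace, Hollow, Terrace, Terrace, Larch, Cove, Larch, Hollow

P1 → Terrace (d²=66.32)
P2 → Hollow (d²=16.42)
P3 → Terrace (d²=10.28)
P4 → Terrace (d²=26.96)
P5 → Larch (d²=21.73)
P6 → Cove (d²=15.76)
P7 → Larch (d²=11.70)
P8 → Hollow (d²=4.88)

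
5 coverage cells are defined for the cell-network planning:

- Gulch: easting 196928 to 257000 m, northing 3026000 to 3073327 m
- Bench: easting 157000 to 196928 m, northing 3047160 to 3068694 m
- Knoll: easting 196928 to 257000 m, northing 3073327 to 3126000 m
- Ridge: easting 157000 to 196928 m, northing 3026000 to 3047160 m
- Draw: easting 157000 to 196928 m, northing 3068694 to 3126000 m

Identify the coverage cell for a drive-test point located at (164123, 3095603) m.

Draw

The point has easting = 164123 and northing = 3095603.
Only Draw satisfies 157000 ≤ easting ≤ 196928 and 3068694 ≤ northing ≤ 3126000.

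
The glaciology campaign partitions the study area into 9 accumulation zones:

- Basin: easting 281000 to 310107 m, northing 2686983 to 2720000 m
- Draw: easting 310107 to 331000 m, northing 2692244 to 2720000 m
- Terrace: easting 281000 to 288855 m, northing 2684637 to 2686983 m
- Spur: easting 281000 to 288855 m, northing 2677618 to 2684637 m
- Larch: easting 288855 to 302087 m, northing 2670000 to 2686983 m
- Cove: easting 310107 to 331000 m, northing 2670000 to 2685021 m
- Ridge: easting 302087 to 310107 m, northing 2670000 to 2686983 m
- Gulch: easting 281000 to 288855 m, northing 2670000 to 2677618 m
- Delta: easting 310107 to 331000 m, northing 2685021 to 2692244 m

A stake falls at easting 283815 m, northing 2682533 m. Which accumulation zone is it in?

Spur

The point has easting = 283815 and northing = 2682533.
Only Spur satisfies 281000 ≤ easting ≤ 288855 and 2677618 ≤ northing ≤ 2684637.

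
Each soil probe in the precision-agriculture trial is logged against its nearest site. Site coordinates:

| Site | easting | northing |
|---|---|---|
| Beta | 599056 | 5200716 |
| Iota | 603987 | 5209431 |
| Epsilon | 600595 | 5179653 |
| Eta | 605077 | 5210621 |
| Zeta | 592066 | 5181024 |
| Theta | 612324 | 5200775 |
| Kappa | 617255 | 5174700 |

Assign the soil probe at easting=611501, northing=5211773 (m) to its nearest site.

Eta

Squared distances to each site:
Beta: 277135274.000; Iota: 61945160.000; Epsilon: 1150635236.000; Eta: 42594880.000; Zeta: 1323220226.000; Theta: 121633333.000; Kappa: 1407515845.000.
Minimum at Eta.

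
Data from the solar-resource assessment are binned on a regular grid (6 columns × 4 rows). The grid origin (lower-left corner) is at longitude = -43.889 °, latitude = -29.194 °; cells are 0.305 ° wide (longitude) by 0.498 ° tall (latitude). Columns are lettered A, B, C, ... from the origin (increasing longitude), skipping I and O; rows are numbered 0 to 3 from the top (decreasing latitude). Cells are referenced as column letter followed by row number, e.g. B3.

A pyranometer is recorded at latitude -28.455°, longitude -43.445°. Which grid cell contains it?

Column index: ⌊(-43.445 − -43.889) / 0.305⌋ = ⌊1.456⌋ = 1 → column B
Row offset from origin: ⌊(-28.455 − -29.194) / 0.498⌋ = ⌊1.484⌋ = 1 → row 2 (counted from top)

B2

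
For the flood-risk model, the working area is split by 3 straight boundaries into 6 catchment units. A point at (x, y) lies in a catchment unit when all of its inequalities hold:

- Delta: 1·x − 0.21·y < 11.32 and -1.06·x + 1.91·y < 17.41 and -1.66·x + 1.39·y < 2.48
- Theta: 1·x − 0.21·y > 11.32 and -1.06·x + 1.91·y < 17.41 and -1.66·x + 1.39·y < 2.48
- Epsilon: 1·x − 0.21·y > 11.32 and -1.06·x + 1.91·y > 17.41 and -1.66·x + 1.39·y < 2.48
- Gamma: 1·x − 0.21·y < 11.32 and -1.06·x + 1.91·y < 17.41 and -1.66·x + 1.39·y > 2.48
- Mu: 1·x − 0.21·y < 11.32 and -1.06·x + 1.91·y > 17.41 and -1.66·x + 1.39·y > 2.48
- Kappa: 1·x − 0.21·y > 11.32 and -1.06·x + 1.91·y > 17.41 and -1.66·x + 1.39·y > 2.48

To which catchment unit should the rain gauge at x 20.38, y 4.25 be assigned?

1·20.38 − 0.21·4.25 = 19.488, which is > 11.32
-1.06·20.38 + 1.91·4.25 = -13.485, which is < 17.41
-1.66·20.38 + 1.39·4.25 = -27.923, which is < 2.48
This sign pattern matches Theta.

Theta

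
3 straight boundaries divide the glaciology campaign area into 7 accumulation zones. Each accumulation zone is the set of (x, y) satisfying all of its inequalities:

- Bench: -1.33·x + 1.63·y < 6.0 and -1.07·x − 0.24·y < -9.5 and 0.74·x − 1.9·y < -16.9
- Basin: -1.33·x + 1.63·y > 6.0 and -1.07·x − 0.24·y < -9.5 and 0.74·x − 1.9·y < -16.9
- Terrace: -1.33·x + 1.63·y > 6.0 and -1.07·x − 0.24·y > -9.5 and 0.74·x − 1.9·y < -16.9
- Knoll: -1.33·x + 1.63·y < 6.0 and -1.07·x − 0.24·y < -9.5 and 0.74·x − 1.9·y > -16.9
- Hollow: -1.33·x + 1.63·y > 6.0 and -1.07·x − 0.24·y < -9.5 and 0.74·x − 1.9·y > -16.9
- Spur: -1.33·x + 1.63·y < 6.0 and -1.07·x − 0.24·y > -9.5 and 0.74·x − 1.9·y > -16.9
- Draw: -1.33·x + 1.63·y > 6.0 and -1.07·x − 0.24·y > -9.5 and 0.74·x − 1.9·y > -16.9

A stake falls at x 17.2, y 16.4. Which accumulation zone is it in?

Bench

-1.33·17.2 + 1.63·16.4 = 3.856, which is < 6.0
-1.07·17.2 − 0.24·16.4 = -22.340, which is < -9.5
0.74·17.2 − 1.9·16.4 = -18.432, which is < -16.9
This sign pattern matches Bench.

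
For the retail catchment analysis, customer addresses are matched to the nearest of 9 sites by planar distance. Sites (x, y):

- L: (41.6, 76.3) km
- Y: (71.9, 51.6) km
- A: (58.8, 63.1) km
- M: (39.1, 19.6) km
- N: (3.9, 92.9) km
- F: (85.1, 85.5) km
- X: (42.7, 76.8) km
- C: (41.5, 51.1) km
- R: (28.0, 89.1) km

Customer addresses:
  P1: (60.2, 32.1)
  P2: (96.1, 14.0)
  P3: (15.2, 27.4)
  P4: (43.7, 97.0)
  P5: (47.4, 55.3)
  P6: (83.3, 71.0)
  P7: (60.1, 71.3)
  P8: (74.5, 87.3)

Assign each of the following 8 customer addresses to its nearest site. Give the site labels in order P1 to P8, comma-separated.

P1 → Y (d²=517.14)
P2 → Y (d²=1999.40)
P3 → M (d²=632.05)
P4 → R (d²=308.90)
P5 → C (d²=52.45)
P6 → F (d²=213.49)
P7 → A (d²=68.93)
P8 → F (d²=115.60)

Y, Y, M, R, C, F, A, F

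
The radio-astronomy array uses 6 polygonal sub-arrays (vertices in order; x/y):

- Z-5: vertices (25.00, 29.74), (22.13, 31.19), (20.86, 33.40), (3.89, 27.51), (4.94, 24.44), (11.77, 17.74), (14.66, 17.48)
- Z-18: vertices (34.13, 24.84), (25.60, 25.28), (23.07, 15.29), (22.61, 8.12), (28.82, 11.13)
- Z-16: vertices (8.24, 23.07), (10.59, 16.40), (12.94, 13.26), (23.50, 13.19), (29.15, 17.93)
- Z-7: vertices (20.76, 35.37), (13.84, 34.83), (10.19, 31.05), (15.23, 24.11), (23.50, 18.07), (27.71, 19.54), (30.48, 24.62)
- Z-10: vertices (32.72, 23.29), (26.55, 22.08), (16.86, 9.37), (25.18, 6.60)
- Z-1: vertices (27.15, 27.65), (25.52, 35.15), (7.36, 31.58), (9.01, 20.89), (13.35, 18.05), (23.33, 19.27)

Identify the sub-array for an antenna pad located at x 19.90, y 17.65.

Z-16

Cast a ray rightward from (19.90, 17.65). For each polygon, the edges (by vertex number in listed order) whose endpoints lie on opposite sides of y = 17.65, where each meets that height, and whether that is right or left of the point:
Z-5: 6–7 at x≈12.770 (left), 7–1 at x≈14.803 (left) → 0 crossings.
Z-18: 2–3 at x≈23.668 (right), 5–1 at x≈31.345 (right) → 2 crossings.
Z-16: 1–2 at x≈10.150 (left), 4–5 at x≈28.816 (right) → 1 crossing.
Z-7: no edge straddles that height → 0 crossings.
Z-10: 2–3 at x≈23.173 (right), 4–1 at x≈30.172 (right) → 2 crossings.
Z-1: no edge straddles that height → 0 crossings.
Only Z-16 has an odd count, so the point is inside Z-16.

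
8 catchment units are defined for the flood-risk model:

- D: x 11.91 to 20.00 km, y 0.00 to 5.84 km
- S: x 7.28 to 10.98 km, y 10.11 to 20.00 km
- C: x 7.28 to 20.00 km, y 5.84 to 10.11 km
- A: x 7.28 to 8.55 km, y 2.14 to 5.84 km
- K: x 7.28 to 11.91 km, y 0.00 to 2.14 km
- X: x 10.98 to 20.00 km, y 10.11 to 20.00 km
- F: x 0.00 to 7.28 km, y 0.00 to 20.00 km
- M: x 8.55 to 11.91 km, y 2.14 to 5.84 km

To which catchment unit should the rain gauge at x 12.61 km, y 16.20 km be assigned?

The point has x = 12.61 and y = 16.20.
Only X satisfies 10.98 ≤ x ≤ 20.00 and 10.11 ≤ y ≤ 20.00.

X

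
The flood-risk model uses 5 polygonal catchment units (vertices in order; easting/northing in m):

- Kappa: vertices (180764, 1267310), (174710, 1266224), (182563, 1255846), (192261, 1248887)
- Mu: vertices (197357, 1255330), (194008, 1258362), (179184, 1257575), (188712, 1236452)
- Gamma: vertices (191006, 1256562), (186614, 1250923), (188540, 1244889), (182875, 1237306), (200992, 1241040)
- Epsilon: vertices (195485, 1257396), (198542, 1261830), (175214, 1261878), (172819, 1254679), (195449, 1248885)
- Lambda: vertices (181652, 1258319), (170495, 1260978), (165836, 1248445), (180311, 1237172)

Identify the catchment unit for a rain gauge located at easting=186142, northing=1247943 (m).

Cast a ray rightward from (186142, 1247943). For each polygon, the edges (by vertex number in listed order) whose endpoints lie on opposite sides of northing = 1247943, where each meets that height, and whether that is right or left of the point:
Kappa: no edge straddles that height → 0 crossings.
Mu: 3–4 at easting≈183528.7 (left), 4–1 at easting≈193974.2 (right) → 1 crossing.
Gamma: 2–3 at easting≈187565.2 (right), 5–1 at easting≈196551.0 (right) → 2 crossings.
Epsilon: no edge straddles that height → 0 crossings.
Lambda: 3–4 at easting≈166480.6 (left), 4–1 at easting≈180994.0 (left) → 0 crossings.
Only Mu has an odd count, so the point is inside Mu.

Mu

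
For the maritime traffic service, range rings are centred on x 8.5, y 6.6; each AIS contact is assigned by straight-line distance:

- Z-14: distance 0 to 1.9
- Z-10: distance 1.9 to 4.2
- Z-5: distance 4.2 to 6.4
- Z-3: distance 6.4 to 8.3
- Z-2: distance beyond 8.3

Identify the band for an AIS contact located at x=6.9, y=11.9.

Z-5

Distance = √((6.9−8.5)² + (11.9−6.6)²) = √(2.560 + 28.090) = 5.536.
4.2 ≤ 5.536 < 6.4 → Z-5.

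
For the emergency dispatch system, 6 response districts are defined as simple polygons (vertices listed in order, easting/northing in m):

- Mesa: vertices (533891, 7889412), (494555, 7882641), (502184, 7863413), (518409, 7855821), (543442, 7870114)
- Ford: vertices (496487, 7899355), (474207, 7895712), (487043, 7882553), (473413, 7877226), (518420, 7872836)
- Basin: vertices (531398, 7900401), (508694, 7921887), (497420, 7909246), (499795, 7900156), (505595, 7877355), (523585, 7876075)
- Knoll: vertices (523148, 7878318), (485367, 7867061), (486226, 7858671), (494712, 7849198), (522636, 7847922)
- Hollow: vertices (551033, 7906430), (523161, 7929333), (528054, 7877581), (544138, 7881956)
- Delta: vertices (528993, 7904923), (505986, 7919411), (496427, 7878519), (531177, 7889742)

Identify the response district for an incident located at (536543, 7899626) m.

Hollow

Cast a ray rightward from (536543, 7899626). For each polygon, the edges (by vertex number in listed order) whose endpoints lie on opposite sides of northing = 7899626, where each meets that height, and whether that is right or left of the point:
Mesa: no edge straddles that height → 0 crossings.
Ford: no edge straddles that height → 0 crossings.
Basin: 4–5 at easting≈499929.8 (left), 6–1 at easting≈531149.1 (left) → 0 crossings.
Knoll: no edge straddles that height → 0 crossings.
Hollow: 2–3 at easting≈525969.7 (left), 4–1 at easting≈549116.1 (right) → 1 crossing.
Delta: 2–3 at easting≈501361.0 (left), 4–1 at easting≈529755.0 (left) → 0 crossings.
Only Hollow has an odd count, so the point is inside Hollow.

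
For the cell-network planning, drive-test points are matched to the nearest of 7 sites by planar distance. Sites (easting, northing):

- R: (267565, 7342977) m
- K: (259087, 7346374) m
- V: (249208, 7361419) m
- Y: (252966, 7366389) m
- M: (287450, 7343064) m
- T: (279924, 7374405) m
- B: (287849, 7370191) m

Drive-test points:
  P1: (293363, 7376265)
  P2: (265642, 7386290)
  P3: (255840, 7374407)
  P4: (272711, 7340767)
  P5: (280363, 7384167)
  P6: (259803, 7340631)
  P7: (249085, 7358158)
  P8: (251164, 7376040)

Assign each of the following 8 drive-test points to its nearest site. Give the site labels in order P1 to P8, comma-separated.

P1 → B (d²=67297672.00)
P2 → T (d²=345228749.00)
P3 → Y (d²=72548200.00)
P4 → R (d²=31365416.00)
P5 → T (d²=95489365.00)
P6 → K (d²=33494705.00)
P7 → V (d²=10649250.00)
P8 → Y (d²=96389005.00)

B, T, Y, R, T, K, V, Y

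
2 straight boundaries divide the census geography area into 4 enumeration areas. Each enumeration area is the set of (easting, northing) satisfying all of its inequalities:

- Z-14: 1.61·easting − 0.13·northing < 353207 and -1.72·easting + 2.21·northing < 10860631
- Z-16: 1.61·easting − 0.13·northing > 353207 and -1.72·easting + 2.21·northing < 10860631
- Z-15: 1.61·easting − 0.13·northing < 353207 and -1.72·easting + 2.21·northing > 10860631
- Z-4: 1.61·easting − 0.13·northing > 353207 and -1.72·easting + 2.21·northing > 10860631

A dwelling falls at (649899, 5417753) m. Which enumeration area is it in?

1.61·649899 − 0.13·5417753 = 342029.500, which is < 353207
-1.72·649899 + 2.21·5417753 = 10855407.850, which is < 10860631
This sign pattern matches Z-14.

Z-14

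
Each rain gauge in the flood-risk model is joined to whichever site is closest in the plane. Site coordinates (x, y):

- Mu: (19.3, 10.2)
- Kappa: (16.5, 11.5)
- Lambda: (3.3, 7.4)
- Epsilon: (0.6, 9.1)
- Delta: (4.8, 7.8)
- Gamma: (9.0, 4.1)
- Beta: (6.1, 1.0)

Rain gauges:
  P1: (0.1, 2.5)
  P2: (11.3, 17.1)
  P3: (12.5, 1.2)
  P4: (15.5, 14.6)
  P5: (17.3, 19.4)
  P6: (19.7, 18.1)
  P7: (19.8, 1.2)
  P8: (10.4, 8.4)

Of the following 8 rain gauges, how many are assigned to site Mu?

1

P1 → Lambda
P2 → Kappa
P3 → Gamma
P4 → Kappa
P5 → Kappa
P6 → Kappa
P7 → Mu
P8 → Gamma
1 of the 8 goes to Mu.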